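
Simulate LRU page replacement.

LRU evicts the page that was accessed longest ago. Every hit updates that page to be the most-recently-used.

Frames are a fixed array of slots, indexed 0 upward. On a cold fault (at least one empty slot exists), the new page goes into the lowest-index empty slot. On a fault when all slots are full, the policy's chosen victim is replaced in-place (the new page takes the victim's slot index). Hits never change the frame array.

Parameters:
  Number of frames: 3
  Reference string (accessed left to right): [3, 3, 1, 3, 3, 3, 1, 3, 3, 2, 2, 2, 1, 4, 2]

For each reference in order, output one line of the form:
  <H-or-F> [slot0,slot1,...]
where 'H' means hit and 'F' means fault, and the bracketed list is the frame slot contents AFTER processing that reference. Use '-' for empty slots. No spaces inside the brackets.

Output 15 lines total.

F [3,-,-]
H [3,-,-]
F [3,1,-]
H [3,1,-]
H [3,1,-]
H [3,1,-]
H [3,1,-]
H [3,1,-]
H [3,1,-]
F [3,1,2]
H [3,1,2]
H [3,1,2]
H [3,1,2]
F [4,1,2]
H [4,1,2]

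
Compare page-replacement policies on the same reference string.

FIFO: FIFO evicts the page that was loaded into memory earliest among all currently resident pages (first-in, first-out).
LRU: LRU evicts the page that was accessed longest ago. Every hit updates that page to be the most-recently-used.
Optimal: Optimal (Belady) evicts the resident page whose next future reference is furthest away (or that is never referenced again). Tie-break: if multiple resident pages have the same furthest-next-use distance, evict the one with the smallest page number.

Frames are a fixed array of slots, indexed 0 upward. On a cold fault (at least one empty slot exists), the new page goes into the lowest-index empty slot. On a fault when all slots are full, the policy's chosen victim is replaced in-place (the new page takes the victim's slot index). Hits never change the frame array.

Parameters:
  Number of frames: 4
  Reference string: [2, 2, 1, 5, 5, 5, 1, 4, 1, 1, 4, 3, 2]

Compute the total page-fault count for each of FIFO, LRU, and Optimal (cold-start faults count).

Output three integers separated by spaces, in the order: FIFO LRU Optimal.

Answer: 6 6 5

Derivation:
--- FIFO ---
  step 0: ref 2 -> FAULT, frames=[2,-,-,-] (faults so far: 1)
  step 1: ref 2 -> HIT, frames=[2,-,-,-] (faults so far: 1)
  step 2: ref 1 -> FAULT, frames=[2,1,-,-] (faults so far: 2)
  step 3: ref 5 -> FAULT, frames=[2,1,5,-] (faults so far: 3)
  step 4: ref 5 -> HIT, frames=[2,1,5,-] (faults so far: 3)
  step 5: ref 5 -> HIT, frames=[2,1,5,-] (faults so far: 3)
  step 6: ref 1 -> HIT, frames=[2,1,5,-] (faults so far: 3)
  step 7: ref 4 -> FAULT, frames=[2,1,5,4] (faults so far: 4)
  step 8: ref 1 -> HIT, frames=[2,1,5,4] (faults so far: 4)
  step 9: ref 1 -> HIT, frames=[2,1,5,4] (faults so far: 4)
  step 10: ref 4 -> HIT, frames=[2,1,5,4] (faults so far: 4)
  step 11: ref 3 -> FAULT, evict 2, frames=[3,1,5,4] (faults so far: 5)
  step 12: ref 2 -> FAULT, evict 1, frames=[3,2,5,4] (faults so far: 6)
  FIFO total faults: 6
--- LRU ---
  step 0: ref 2 -> FAULT, frames=[2,-,-,-] (faults so far: 1)
  step 1: ref 2 -> HIT, frames=[2,-,-,-] (faults so far: 1)
  step 2: ref 1 -> FAULT, frames=[2,1,-,-] (faults so far: 2)
  step 3: ref 5 -> FAULT, frames=[2,1,5,-] (faults so far: 3)
  step 4: ref 5 -> HIT, frames=[2,1,5,-] (faults so far: 3)
  step 5: ref 5 -> HIT, frames=[2,1,5,-] (faults so far: 3)
  step 6: ref 1 -> HIT, frames=[2,1,5,-] (faults so far: 3)
  step 7: ref 4 -> FAULT, frames=[2,1,5,4] (faults so far: 4)
  step 8: ref 1 -> HIT, frames=[2,1,5,4] (faults so far: 4)
  step 9: ref 1 -> HIT, frames=[2,1,5,4] (faults so far: 4)
  step 10: ref 4 -> HIT, frames=[2,1,5,4] (faults so far: 4)
  step 11: ref 3 -> FAULT, evict 2, frames=[3,1,5,4] (faults so far: 5)
  step 12: ref 2 -> FAULT, evict 5, frames=[3,1,2,4] (faults so far: 6)
  LRU total faults: 6
--- Optimal ---
  step 0: ref 2 -> FAULT, frames=[2,-,-,-] (faults so far: 1)
  step 1: ref 2 -> HIT, frames=[2,-,-,-] (faults so far: 1)
  step 2: ref 1 -> FAULT, frames=[2,1,-,-] (faults so far: 2)
  step 3: ref 5 -> FAULT, frames=[2,1,5,-] (faults so far: 3)
  step 4: ref 5 -> HIT, frames=[2,1,5,-] (faults so far: 3)
  step 5: ref 5 -> HIT, frames=[2,1,5,-] (faults so far: 3)
  step 6: ref 1 -> HIT, frames=[2,1,5,-] (faults so far: 3)
  step 7: ref 4 -> FAULT, frames=[2,1,5,4] (faults so far: 4)
  step 8: ref 1 -> HIT, frames=[2,1,5,4] (faults so far: 4)
  step 9: ref 1 -> HIT, frames=[2,1,5,4] (faults so far: 4)
  step 10: ref 4 -> HIT, frames=[2,1,5,4] (faults so far: 4)
  step 11: ref 3 -> FAULT, evict 1, frames=[2,3,5,4] (faults so far: 5)
  step 12: ref 2 -> HIT, frames=[2,3,5,4] (faults so far: 5)
  Optimal total faults: 5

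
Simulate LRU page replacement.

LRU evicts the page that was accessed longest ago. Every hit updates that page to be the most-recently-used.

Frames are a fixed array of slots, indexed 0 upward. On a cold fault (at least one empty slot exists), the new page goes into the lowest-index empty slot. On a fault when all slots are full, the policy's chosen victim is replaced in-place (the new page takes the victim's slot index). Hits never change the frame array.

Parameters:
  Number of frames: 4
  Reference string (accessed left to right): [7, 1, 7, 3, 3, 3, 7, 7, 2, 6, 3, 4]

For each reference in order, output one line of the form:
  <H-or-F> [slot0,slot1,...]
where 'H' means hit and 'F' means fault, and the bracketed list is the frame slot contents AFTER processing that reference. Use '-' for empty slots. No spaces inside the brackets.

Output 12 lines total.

F [7,-,-,-]
F [7,1,-,-]
H [7,1,-,-]
F [7,1,3,-]
H [7,1,3,-]
H [7,1,3,-]
H [7,1,3,-]
H [7,1,3,-]
F [7,1,3,2]
F [7,6,3,2]
H [7,6,3,2]
F [4,6,3,2]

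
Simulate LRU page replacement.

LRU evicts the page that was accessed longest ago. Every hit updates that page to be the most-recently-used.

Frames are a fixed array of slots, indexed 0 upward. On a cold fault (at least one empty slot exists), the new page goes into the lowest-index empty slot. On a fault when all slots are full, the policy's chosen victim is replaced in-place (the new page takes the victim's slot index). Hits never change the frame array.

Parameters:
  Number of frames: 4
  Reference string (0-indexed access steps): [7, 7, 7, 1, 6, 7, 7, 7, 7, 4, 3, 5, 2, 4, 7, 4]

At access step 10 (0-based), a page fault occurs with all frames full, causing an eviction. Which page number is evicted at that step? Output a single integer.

Answer: 1

Derivation:
Step 0: ref 7 -> FAULT, frames=[7,-,-,-]
Step 1: ref 7 -> HIT, frames=[7,-,-,-]
Step 2: ref 7 -> HIT, frames=[7,-,-,-]
Step 3: ref 1 -> FAULT, frames=[7,1,-,-]
Step 4: ref 6 -> FAULT, frames=[7,1,6,-]
Step 5: ref 7 -> HIT, frames=[7,1,6,-]
Step 6: ref 7 -> HIT, frames=[7,1,6,-]
Step 7: ref 7 -> HIT, frames=[7,1,6,-]
Step 8: ref 7 -> HIT, frames=[7,1,6,-]
Step 9: ref 4 -> FAULT, frames=[7,1,6,4]
Step 10: ref 3 -> FAULT, evict 1, frames=[7,3,6,4]
At step 10: evicted page 1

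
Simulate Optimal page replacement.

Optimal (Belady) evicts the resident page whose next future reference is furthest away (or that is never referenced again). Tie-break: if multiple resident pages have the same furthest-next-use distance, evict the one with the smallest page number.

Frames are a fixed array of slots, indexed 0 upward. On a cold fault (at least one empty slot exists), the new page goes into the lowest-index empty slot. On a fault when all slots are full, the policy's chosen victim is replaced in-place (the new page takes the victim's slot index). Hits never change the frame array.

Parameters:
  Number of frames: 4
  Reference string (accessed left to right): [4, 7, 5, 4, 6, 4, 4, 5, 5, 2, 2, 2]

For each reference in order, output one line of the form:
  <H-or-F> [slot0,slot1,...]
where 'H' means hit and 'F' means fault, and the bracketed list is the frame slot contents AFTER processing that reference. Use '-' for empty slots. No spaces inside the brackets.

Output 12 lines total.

F [4,-,-,-]
F [4,7,-,-]
F [4,7,5,-]
H [4,7,5,-]
F [4,7,5,6]
H [4,7,5,6]
H [4,7,5,6]
H [4,7,5,6]
H [4,7,5,6]
F [2,7,5,6]
H [2,7,5,6]
H [2,7,5,6]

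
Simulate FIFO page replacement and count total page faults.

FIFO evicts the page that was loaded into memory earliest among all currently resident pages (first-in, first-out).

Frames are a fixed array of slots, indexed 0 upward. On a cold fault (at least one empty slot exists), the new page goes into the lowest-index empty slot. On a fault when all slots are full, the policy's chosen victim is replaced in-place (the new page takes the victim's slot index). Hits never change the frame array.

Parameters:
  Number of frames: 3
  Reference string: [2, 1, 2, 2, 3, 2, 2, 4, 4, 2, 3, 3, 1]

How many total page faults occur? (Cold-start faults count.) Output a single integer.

Step 0: ref 2 → FAULT, frames=[2,-,-]
Step 1: ref 1 → FAULT, frames=[2,1,-]
Step 2: ref 2 → HIT, frames=[2,1,-]
Step 3: ref 2 → HIT, frames=[2,1,-]
Step 4: ref 3 → FAULT, frames=[2,1,3]
Step 5: ref 2 → HIT, frames=[2,1,3]
Step 6: ref 2 → HIT, frames=[2,1,3]
Step 7: ref 4 → FAULT (evict 2), frames=[4,1,3]
Step 8: ref 4 → HIT, frames=[4,1,3]
Step 9: ref 2 → FAULT (evict 1), frames=[4,2,3]
Step 10: ref 3 → HIT, frames=[4,2,3]
Step 11: ref 3 → HIT, frames=[4,2,3]
Step 12: ref 1 → FAULT (evict 3), frames=[4,2,1]
Total faults: 6

Answer: 6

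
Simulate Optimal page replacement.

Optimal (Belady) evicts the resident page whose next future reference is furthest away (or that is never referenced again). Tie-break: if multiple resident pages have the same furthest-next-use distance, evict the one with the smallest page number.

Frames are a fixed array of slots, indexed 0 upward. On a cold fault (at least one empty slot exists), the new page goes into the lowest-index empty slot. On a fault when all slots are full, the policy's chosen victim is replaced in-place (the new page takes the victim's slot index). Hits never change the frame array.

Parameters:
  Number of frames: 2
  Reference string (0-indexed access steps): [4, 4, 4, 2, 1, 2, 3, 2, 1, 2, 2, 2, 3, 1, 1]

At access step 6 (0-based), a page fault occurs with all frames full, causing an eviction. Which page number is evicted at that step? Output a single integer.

Answer: 1

Derivation:
Step 0: ref 4 -> FAULT, frames=[4,-]
Step 1: ref 4 -> HIT, frames=[4,-]
Step 2: ref 4 -> HIT, frames=[4,-]
Step 3: ref 2 -> FAULT, frames=[4,2]
Step 4: ref 1 -> FAULT, evict 4, frames=[1,2]
Step 5: ref 2 -> HIT, frames=[1,2]
Step 6: ref 3 -> FAULT, evict 1, frames=[3,2]
At step 6: evicted page 1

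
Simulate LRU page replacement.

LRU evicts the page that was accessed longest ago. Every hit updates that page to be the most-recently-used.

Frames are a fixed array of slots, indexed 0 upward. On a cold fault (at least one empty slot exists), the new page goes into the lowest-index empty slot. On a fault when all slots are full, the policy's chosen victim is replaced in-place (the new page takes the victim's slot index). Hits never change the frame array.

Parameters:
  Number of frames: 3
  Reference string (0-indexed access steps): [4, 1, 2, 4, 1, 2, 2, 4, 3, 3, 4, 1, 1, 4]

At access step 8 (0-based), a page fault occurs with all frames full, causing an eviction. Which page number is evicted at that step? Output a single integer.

Answer: 1

Derivation:
Step 0: ref 4 -> FAULT, frames=[4,-,-]
Step 1: ref 1 -> FAULT, frames=[4,1,-]
Step 2: ref 2 -> FAULT, frames=[4,1,2]
Step 3: ref 4 -> HIT, frames=[4,1,2]
Step 4: ref 1 -> HIT, frames=[4,1,2]
Step 5: ref 2 -> HIT, frames=[4,1,2]
Step 6: ref 2 -> HIT, frames=[4,1,2]
Step 7: ref 4 -> HIT, frames=[4,1,2]
Step 8: ref 3 -> FAULT, evict 1, frames=[4,3,2]
At step 8: evicted page 1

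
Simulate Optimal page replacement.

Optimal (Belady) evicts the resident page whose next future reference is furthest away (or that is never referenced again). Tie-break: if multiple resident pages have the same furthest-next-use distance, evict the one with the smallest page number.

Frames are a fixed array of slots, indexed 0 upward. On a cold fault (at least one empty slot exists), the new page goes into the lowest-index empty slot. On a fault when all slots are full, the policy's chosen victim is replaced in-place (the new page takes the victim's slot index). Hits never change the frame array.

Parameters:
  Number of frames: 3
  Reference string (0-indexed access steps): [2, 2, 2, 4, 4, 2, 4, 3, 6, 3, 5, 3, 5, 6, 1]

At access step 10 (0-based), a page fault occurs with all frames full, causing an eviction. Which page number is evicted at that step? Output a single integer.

Answer: 4

Derivation:
Step 0: ref 2 -> FAULT, frames=[2,-,-]
Step 1: ref 2 -> HIT, frames=[2,-,-]
Step 2: ref 2 -> HIT, frames=[2,-,-]
Step 3: ref 4 -> FAULT, frames=[2,4,-]
Step 4: ref 4 -> HIT, frames=[2,4,-]
Step 5: ref 2 -> HIT, frames=[2,4,-]
Step 6: ref 4 -> HIT, frames=[2,4,-]
Step 7: ref 3 -> FAULT, frames=[2,4,3]
Step 8: ref 6 -> FAULT, evict 2, frames=[6,4,3]
Step 9: ref 3 -> HIT, frames=[6,4,3]
Step 10: ref 5 -> FAULT, evict 4, frames=[6,5,3]
At step 10: evicted page 4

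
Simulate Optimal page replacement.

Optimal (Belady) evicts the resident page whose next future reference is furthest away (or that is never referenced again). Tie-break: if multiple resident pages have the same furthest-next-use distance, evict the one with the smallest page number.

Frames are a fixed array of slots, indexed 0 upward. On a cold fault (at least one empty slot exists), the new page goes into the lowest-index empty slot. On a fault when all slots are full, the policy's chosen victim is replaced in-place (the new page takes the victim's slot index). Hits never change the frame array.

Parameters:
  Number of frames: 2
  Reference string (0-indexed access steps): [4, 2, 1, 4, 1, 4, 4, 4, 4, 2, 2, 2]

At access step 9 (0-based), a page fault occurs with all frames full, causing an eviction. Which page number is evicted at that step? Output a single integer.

Answer: 1

Derivation:
Step 0: ref 4 -> FAULT, frames=[4,-]
Step 1: ref 2 -> FAULT, frames=[4,2]
Step 2: ref 1 -> FAULT, evict 2, frames=[4,1]
Step 3: ref 4 -> HIT, frames=[4,1]
Step 4: ref 1 -> HIT, frames=[4,1]
Step 5: ref 4 -> HIT, frames=[4,1]
Step 6: ref 4 -> HIT, frames=[4,1]
Step 7: ref 4 -> HIT, frames=[4,1]
Step 8: ref 4 -> HIT, frames=[4,1]
Step 9: ref 2 -> FAULT, evict 1, frames=[4,2]
At step 9: evicted page 1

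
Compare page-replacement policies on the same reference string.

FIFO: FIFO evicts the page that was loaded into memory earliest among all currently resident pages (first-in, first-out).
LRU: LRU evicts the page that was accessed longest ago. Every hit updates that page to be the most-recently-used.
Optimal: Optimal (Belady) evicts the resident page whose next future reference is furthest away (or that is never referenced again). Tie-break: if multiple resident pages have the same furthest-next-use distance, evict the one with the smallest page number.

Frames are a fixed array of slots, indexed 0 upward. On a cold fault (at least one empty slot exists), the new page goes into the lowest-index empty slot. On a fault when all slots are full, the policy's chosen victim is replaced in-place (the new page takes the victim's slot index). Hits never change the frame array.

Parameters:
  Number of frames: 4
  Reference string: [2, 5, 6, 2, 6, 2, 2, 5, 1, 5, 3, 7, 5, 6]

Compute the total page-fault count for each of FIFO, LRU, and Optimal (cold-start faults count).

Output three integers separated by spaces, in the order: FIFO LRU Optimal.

--- FIFO ---
  step 0: ref 2 -> FAULT, frames=[2,-,-,-] (faults so far: 1)
  step 1: ref 5 -> FAULT, frames=[2,5,-,-] (faults so far: 2)
  step 2: ref 6 -> FAULT, frames=[2,5,6,-] (faults so far: 3)
  step 3: ref 2 -> HIT, frames=[2,5,6,-] (faults so far: 3)
  step 4: ref 6 -> HIT, frames=[2,5,6,-] (faults so far: 3)
  step 5: ref 2 -> HIT, frames=[2,5,6,-] (faults so far: 3)
  step 6: ref 2 -> HIT, frames=[2,5,6,-] (faults so far: 3)
  step 7: ref 5 -> HIT, frames=[2,5,6,-] (faults so far: 3)
  step 8: ref 1 -> FAULT, frames=[2,5,6,1] (faults so far: 4)
  step 9: ref 5 -> HIT, frames=[2,5,6,1] (faults so far: 4)
  step 10: ref 3 -> FAULT, evict 2, frames=[3,5,6,1] (faults so far: 5)
  step 11: ref 7 -> FAULT, evict 5, frames=[3,7,6,1] (faults so far: 6)
  step 12: ref 5 -> FAULT, evict 6, frames=[3,7,5,1] (faults so far: 7)
  step 13: ref 6 -> FAULT, evict 1, frames=[3,7,5,6] (faults so far: 8)
  FIFO total faults: 8
--- LRU ---
  step 0: ref 2 -> FAULT, frames=[2,-,-,-] (faults so far: 1)
  step 1: ref 5 -> FAULT, frames=[2,5,-,-] (faults so far: 2)
  step 2: ref 6 -> FAULT, frames=[2,5,6,-] (faults so far: 3)
  step 3: ref 2 -> HIT, frames=[2,5,6,-] (faults so far: 3)
  step 4: ref 6 -> HIT, frames=[2,5,6,-] (faults so far: 3)
  step 5: ref 2 -> HIT, frames=[2,5,6,-] (faults so far: 3)
  step 6: ref 2 -> HIT, frames=[2,5,6,-] (faults so far: 3)
  step 7: ref 5 -> HIT, frames=[2,5,6,-] (faults so far: 3)
  step 8: ref 1 -> FAULT, frames=[2,5,6,1] (faults so far: 4)
  step 9: ref 5 -> HIT, frames=[2,5,6,1] (faults so far: 4)
  step 10: ref 3 -> FAULT, evict 6, frames=[2,5,3,1] (faults so far: 5)
  step 11: ref 7 -> FAULT, evict 2, frames=[7,5,3,1] (faults so far: 6)
  step 12: ref 5 -> HIT, frames=[7,5,3,1] (faults so far: 6)
  step 13: ref 6 -> FAULT, evict 1, frames=[7,5,3,6] (faults so far: 7)
  LRU total faults: 7
--- Optimal ---
  step 0: ref 2 -> FAULT, frames=[2,-,-,-] (faults so far: 1)
  step 1: ref 5 -> FAULT, frames=[2,5,-,-] (faults so far: 2)
  step 2: ref 6 -> FAULT, frames=[2,5,6,-] (faults so far: 3)
  step 3: ref 2 -> HIT, frames=[2,5,6,-] (faults so far: 3)
  step 4: ref 6 -> HIT, frames=[2,5,6,-] (faults so far: 3)
  step 5: ref 2 -> HIT, frames=[2,5,6,-] (faults so far: 3)
  step 6: ref 2 -> HIT, frames=[2,5,6,-] (faults so far: 3)
  step 7: ref 5 -> HIT, frames=[2,5,6,-] (faults so far: 3)
  step 8: ref 1 -> FAULT, frames=[2,5,6,1] (faults so far: 4)
  step 9: ref 5 -> HIT, frames=[2,5,6,1] (faults so far: 4)
  step 10: ref 3 -> FAULT, evict 1, frames=[2,5,6,3] (faults so far: 5)
  step 11: ref 7 -> FAULT, evict 2, frames=[7,5,6,3] (faults so far: 6)
  step 12: ref 5 -> HIT, frames=[7,5,6,3] (faults so far: 6)
  step 13: ref 6 -> HIT, frames=[7,5,6,3] (faults so far: 6)
  Optimal total faults: 6

Answer: 8 7 6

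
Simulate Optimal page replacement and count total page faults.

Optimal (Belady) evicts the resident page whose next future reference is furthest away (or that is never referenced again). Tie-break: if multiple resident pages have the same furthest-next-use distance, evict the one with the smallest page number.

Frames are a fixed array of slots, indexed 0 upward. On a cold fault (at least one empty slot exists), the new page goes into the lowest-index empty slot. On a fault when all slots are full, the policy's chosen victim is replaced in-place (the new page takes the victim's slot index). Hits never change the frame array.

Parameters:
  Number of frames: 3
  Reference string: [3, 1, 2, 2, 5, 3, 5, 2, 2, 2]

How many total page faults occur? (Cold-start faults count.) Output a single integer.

Step 0: ref 3 → FAULT, frames=[3,-,-]
Step 1: ref 1 → FAULT, frames=[3,1,-]
Step 2: ref 2 → FAULT, frames=[3,1,2]
Step 3: ref 2 → HIT, frames=[3,1,2]
Step 4: ref 5 → FAULT (evict 1), frames=[3,5,2]
Step 5: ref 3 → HIT, frames=[3,5,2]
Step 6: ref 5 → HIT, frames=[3,5,2]
Step 7: ref 2 → HIT, frames=[3,5,2]
Step 8: ref 2 → HIT, frames=[3,5,2]
Step 9: ref 2 → HIT, frames=[3,5,2]
Total faults: 4

Answer: 4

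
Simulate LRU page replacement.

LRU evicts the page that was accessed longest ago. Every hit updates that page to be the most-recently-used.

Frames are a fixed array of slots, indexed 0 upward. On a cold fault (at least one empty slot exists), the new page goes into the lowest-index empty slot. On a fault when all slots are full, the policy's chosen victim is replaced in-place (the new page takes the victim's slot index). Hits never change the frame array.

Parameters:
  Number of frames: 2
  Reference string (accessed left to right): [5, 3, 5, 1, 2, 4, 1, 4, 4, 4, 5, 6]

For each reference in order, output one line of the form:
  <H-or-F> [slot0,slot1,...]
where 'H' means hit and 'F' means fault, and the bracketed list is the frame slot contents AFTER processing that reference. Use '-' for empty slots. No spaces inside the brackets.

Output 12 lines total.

F [5,-]
F [5,3]
H [5,3]
F [5,1]
F [2,1]
F [2,4]
F [1,4]
H [1,4]
H [1,4]
H [1,4]
F [5,4]
F [5,6]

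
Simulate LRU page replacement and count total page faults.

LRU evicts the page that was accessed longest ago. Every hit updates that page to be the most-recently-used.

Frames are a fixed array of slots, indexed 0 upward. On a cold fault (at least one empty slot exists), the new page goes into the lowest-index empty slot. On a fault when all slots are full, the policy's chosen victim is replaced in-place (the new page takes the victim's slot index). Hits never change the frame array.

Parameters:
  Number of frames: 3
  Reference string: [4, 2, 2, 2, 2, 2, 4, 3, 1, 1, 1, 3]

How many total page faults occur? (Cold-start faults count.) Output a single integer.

Step 0: ref 4 → FAULT, frames=[4,-,-]
Step 1: ref 2 → FAULT, frames=[4,2,-]
Step 2: ref 2 → HIT, frames=[4,2,-]
Step 3: ref 2 → HIT, frames=[4,2,-]
Step 4: ref 2 → HIT, frames=[4,2,-]
Step 5: ref 2 → HIT, frames=[4,2,-]
Step 6: ref 4 → HIT, frames=[4,2,-]
Step 7: ref 3 → FAULT, frames=[4,2,3]
Step 8: ref 1 → FAULT (evict 2), frames=[4,1,3]
Step 9: ref 1 → HIT, frames=[4,1,3]
Step 10: ref 1 → HIT, frames=[4,1,3]
Step 11: ref 3 → HIT, frames=[4,1,3]
Total faults: 4

Answer: 4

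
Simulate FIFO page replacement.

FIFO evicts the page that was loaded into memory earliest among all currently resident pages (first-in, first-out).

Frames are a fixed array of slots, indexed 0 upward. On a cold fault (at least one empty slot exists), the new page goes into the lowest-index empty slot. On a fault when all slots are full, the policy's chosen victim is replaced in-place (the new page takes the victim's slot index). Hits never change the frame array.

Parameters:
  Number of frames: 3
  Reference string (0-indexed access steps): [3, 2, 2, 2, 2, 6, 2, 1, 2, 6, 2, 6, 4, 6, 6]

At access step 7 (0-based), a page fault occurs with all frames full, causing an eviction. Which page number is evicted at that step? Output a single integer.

Answer: 3

Derivation:
Step 0: ref 3 -> FAULT, frames=[3,-,-]
Step 1: ref 2 -> FAULT, frames=[3,2,-]
Step 2: ref 2 -> HIT, frames=[3,2,-]
Step 3: ref 2 -> HIT, frames=[3,2,-]
Step 4: ref 2 -> HIT, frames=[3,2,-]
Step 5: ref 6 -> FAULT, frames=[3,2,6]
Step 6: ref 2 -> HIT, frames=[3,2,6]
Step 7: ref 1 -> FAULT, evict 3, frames=[1,2,6]
At step 7: evicted page 3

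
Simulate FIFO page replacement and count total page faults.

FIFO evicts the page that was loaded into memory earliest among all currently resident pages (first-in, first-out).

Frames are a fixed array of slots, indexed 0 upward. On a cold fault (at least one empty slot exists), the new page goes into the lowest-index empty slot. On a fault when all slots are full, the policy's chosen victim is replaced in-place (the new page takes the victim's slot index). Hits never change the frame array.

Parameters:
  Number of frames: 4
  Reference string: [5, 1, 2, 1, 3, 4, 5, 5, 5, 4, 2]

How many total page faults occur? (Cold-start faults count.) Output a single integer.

Answer: 6

Derivation:
Step 0: ref 5 → FAULT, frames=[5,-,-,-]
Step 1: ref 1 → FAULT, frames=[5,1,-,-]
Step 2: ref 2 → FAULT, frames=[5,1,2,-]
Step 3: ref 1 → HIT, frames=[5,1,2,-]
Step 4: ref 3 → FAULT, frames=[5,1,2,3]
Step 5: ref 4 → FAULT (evict 5), frames=[4,1,2,3]
Step 6: ref 5 → FAULT (evict 1), frames=[4,5,2,3]
Step 7: ref 5 → HIT, frames=[4,5,2,3]
Step 8: ref 5 → HIT, frames=[4,5,2,3]
Step 9: ref 4 → HIT, frames=[4,5,2,3]
Step 10: ref 2 → HIT, frames=[4,5,2,3]
Total faults: 6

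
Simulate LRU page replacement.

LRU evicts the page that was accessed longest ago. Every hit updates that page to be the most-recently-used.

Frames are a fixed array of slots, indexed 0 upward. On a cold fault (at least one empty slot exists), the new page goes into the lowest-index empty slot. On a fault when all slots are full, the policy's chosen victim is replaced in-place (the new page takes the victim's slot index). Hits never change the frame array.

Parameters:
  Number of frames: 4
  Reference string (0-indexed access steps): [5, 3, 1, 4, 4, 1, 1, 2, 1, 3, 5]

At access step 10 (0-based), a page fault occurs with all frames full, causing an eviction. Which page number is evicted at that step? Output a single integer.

Step 0: ref 5 -> FAULT, frames=[5,-,-,-]
Step 1: ref 3 -> FAULT, frames=[5,3,-,-]
Step 2: ref 1 -> FAULT, frames=[5,3,1,-]
Step 3: ref 4 -> FAULT, frames=[5,3,1,4]
Step 4: ref 4 -> HIT, frames=[5,3,1,4]
Step 5: ref 1 -> HIT, frames=[5,3,1,4]
Step 6: ref 1 -> HIT, frames=[5,3,1,4]
Step 7: ref 2 -> FAULT, evict 5, frames=[2,3,1,4]
Step 8: ref 1 -> HIT, frames=[2,3,1,4]
Step 9: ref 3 -> HIT, frames=[2,3,1,4]
Step 10: ref 5 -> FAULT, evict 4, frames=[2,3,1,5]
At step 10: evicted page 4

Answer: 4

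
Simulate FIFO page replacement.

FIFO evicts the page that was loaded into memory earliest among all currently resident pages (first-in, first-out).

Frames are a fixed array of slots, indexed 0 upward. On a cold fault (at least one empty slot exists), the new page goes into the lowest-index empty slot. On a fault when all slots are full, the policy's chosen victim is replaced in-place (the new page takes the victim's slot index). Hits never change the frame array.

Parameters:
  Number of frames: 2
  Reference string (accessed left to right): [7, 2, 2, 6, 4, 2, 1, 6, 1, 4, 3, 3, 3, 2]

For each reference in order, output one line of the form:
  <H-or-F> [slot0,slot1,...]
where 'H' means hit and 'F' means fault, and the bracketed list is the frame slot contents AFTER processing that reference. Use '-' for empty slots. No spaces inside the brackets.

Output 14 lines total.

F [7,-]
F [7,2]
H [7,2]
F [6,2]
F [6,4]
F [2,4]
F [2,1]
F [6,1]
H [6,1]
F [6,4]
F [3,4]
H [3,4]
H [3,4]
F [3,2]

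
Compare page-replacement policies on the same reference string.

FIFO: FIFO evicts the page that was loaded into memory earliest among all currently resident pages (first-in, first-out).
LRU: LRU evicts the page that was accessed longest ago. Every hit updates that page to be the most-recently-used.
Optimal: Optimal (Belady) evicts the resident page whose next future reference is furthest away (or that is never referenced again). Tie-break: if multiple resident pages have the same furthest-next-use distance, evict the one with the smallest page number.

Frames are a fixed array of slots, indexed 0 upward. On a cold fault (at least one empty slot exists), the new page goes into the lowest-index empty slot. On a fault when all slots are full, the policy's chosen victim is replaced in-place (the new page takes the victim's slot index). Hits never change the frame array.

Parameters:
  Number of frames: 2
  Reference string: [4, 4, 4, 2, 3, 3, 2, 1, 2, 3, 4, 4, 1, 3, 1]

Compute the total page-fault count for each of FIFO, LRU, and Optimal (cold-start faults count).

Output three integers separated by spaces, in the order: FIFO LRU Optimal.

Answer: 9 8 7

Derivation:
--- FIFO ---
  step 0: ref 4 -> FAULT, frames=[4,-] (faults so far: 1)
  step 1: ref 4 -> HIT, frames=[4,-] (faults so far: 1)
  step 2: ref 4 -> HIT, frames=[4,-] (faults so far: 1)
  step 3: ref 2 -> FAULT, frames=[4,2] (faults so far: 2)
  step 4: ref 3 -> FAULT, evict 4, frames=[3,2] (faults so far: 3)
  step 5: ref 3 -> HIT, frames=[3,2] (faults so far: 3)
  step 6: ref 2 -> HIT, frames=[3,2] (faults so far: 3)
  step 7: ref 1 -> FAULT, evict 2, frames=[3,1] (faults so far: 4)
  step 8: ref 2 -> FAULT, evict 3, frames=[2,1] (faults so far: 5)
  step 9: ref 3 -> FAULT, evict 1, frames=[2,3] (faults so far: 6)
  step 10: ref 4 -> FAULT, evict 2, frames=[4,3] (faults so far: 7)
  step 11: ref 4 -> HIT, frames=[4,3] (faults so far: 7)
  step 12: ref 1 -> FAULT, evict 3, frames=[4,1] (faults so far: 8)
  step 13: ref 3 -> FAULT, evict 4, frames=[3,1] (faults so far: 9)
  step 14: ref 1 -> HIT, frames=[3,1] (faults so far: 9)
  FIFO total faults: 9
--- LRU ---
  step 0: ref 4 -> FAULT, frames=[4,-] (faults so far: 1)
  step 1: ref 4 -> HIT, frames=[4,-] (faults so far: 1)
  step 2: ref 4 -> HIT, frames=[4,-] (faults so far: 1)
  step 3: ref 2 -> FAULT, frames=[4,2] (faults so far: 2)
  step 4: ref 3 -> FAULT, evict 4, frames=[3,2] (faults so far: 3)
  step 5: ref 3 -> HIT, frames=[3,2] (faults so far: 3)
  step 6: ref 2 -> HIT, frames=[3,2] (faults so far: 3)
  step 7: ref 1 -> FAULT, evict 3, frames=[1,2] (faults so far: 4)
  step 8: ref 2 -> HIT, frames=[1,2] (faults so far: 4)
  step 9: ref 3 -> FAULT, evict 1, frames=[3,2] (faults so far: 5)
  step 10: ref 4 -> FAULT, evict 2, frames=[3,4] (faults so far: 6)
  step 11: ref 4 -> HIT, frames=[3,4] (faults so far: 6)
  step 12: ref 1 -> FAULT, evict 3, frames=[1,4] (faults so far: 7)
  step 13: ref 3 -> FAULT, evict 4, frames=[1,3] (faults so far: 8)
  step 14: ref 1 -> HIT, frames=[1,3] (faults so far: 8)
  LRU total faults: 8
--- Optimal ---
  step 0: ref 4 -> FAULT, frames=[4,-] (faults so far: 1)
  step 1: ref 4 -> HIT, frames=[4,-] (faults so far: 1)
  step 2: ref 4 -> HIT, frames=[4,-] (faults so far: 1)
  step 3: ref 2 -> FAULT, frames=[4,2] (faults so far: 2)
  step 4: ref 3 -> FAULT, evict 4, frames=[3,2] (faults so far: 3)
  step 5: ref 3 -> HIT, frames=[3,2] (faults so far: 3)
  step 6: ref 2 -> HIT, frames=[3,2] (faults so far: 3)
  step 7: ref 1 -> FAULT, evict 3, frames=[1,2] (faults so far: 4)
  step 8: ref 2 -> HIT, frames=[1,2] (faults so far: 4)
  step 9: ref 3 -> FAULT, evict 2, frames=[1,3] (faults so far: 5)
  step 10: ref 4 -> FAULT, evict 3, frames=[1,4] (faults so far: 6)
  step 11: ref 4 -> HIT, frames=[1,4] (faults so far: 6)
  step 12: ref 1 -> HIT, frames=[1,4] (faults so far: 6)
  step 13: ref 3 -> FAULT, evict 4, frames=[1,3] (faults so far: 7)
  step 14: ref 1 -> HIT, frames=[1,3] (faults so far: 7)
  Optimal total faults: 7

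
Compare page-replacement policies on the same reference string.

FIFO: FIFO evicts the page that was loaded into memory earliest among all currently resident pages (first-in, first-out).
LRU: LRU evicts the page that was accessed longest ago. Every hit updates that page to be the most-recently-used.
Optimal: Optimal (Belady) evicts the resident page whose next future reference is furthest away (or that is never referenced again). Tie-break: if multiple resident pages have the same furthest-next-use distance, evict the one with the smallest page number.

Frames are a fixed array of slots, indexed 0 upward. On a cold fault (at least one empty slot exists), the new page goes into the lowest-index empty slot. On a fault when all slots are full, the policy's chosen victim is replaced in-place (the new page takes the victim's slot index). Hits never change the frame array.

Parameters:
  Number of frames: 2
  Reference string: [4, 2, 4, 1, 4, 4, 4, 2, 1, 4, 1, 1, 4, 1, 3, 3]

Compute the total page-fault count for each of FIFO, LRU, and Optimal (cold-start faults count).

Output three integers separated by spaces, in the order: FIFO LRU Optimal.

Answer: 8 7 6

Derivation:
--- FIFO ---
  step 0: ref 4 -> FAULT, frames=[4,-] (faults so far: 1)
  step 1: ref 2 -> FAULT, frames=[4,2] (faults so far: 2)
  step 2: ref 4 -> HIT, frames=[4,2] (faults so far: 2)
  step 3: ref 1 -> FAULT, evict 4, frames=[1,2] (faults so far: 3)
  step 4: ref 4 -> FAULT, evict 2, frames=[1,4] (faults so far: 4)
  step 5: ref 4 -> HIT, frames=[1,4] (faults so far: 4)
  step 6: ref 4 -> HIT, frames=[1,4] (faults so far: 4)
  step 7: ref 2 -> FAULT, evict 1, frames=[2,4] (faults so far: 5)
  step 8: ref 1 -> FAULT, evict 4, frames=[2,1] (faults so far: 6)
  step 9: ref 4 -> FAULT, evict 2, frames=[4,1] (faults so far: 7)
  step 10: ref 1 -> HIT, frames=[4,1] (faults so far: 7)
  step 11: ref 1 -> HIT, frames=[4,1] (faults so far: 7)
  step 12: ref 4 -> HIT, frames=[4,1] (faults so far: 7)
  step 13: ref 1 -> HIT, frames=[4,1] (faults so far: 7)
  step 14: ref 3 -> FAULT, evict 1, frames=[4,3] (faults so far: 8)
  step 15: ref 3 -> HIT, frames=[4,3] (faults so far: 8)
  FIFO total faults: 8
--- LRU ---
  step 0: ref 4 -> FAULT, frames=[4,-] (faults so far: 1)
  step 1: ref 2 -> FAULT, frames=[4,2] (faults so far: 2)
  step 2: ref 4 -> HIT, frames=[4,2] (faults so far: 2)
  step 3: ref 1 -> FAULT, evict 2, frames=[4,1] (faults so far: 3)
  step 4: ref 4 -> HIT, frames=[4,1] (faults so far: 3)
  step 5: ref 4 -> HIT, frames=[4,1] (faults so far: 3)
  step 6: ref 4 -> HIT, frames=[4,1] (faults so far: 3)
  step 7: ref 2 -> FAULT, evict 1, frames=[4,2] (faults so far: 4)
  step 8: ref 1 -> FAULT, evict 4, frames=[1,2] (faults so far: 5)
  step 9: ref 4 -> FAULT, evict 2, frames=[1,4] (faults so far: 6)
  step 10: ref 1 -> HIT, frames=[1,4] (faults so far: 6)
  step 11: ref 1 -> HIT, frames=[1,4] (faults so far: 6)
  step 12: ref 4 -> HIT, frames=[1,4] (faults so far: 6)
  step 13: ref 1 -> HIT, frames=[1,4] (faults so far: 6)
  step 14: ref 3 -> FAULT, evict 4, frames=[1,3] (faults so far: 7)
  step 15: ref 3 -> HIT, frames=[1,3] (faults so far: 7)
  LRU total faults: 7
--- Optimal ---
  step 0: ref 4 -> FAULT, frames=[4,-] (faults so far: 1)
  step 1: ref 2 -> FAULT, frames=[4,2] (faults so far: 2)
  step 2: ref 4 -> HIT, frames=[4,2] (faults so far: 2)
  step 3: ref 1 -> FAULT, evict 2, frames=[4,1] (faults so far: 3)
  step 4: ref 4 -> HIT, frames=[4,1] (faults so far: 3)
  step 5: ref 4 -> HIT, frames=[4,1] (faults so far: 3)
  step 6: ref 4 -> HIT, frames=[4,1] (faults so far: 3)
  step 7: ref 2 -> FAULT, evict 4, frames=[2,1] (faults so far: 4)
  step 8: ref 1 -> HIT, frames=[2,1] (faults so far: 4)
  step 9: ref 4 -> FAULT, evict 2, frames=[4,1] (faults so far: 5)
  step 10: ref 1 -> HIT, frames=[4,1] (faults so far: 5)
  step 11: ref 1 -> HIT, frames=[4,1] (faults so far: 5)
  step 12: ref 4 -> HIT, frames=[4,1] (faults so far: 5)
  step 13: ref 1 -> HIT, frames=[4,1] (faults so far: 5)
  step 14: ref 3 -> FAULT, evict 1, frames=[4,3] (faults so far: 6)
  step 15: ref 3 -> HIT, frames=[4,3] (faults so far: 6)
  Optimal total faults: 6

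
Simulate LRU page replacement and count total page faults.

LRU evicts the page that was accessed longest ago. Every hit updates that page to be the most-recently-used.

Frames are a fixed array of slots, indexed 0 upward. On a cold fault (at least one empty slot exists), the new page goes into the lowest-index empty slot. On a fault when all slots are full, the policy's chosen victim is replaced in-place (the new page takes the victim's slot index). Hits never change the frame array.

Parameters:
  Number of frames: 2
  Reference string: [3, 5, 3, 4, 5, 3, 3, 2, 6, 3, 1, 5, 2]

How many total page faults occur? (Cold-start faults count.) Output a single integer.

Step 0: ref 3 → FAULT, frames=[3,-]
Step 1: ref 5 → FAULT, frames=[3,5]
Step 2: ref 3 → HIT, frames=[3,5]
Step 3: ref 4 → FAULT (evict 5), frames=[3,4]
Step 4: ref 5 → FAULT (evict 3), frames=[5,4]
Step 5: ref 3 → FAULT (evict 4), frames=[5,3]
Step 6: ref 3 → HIT, frames=[5,3]
Step 7: ref 2 → FAULT (evict 5), frames=[2,3]
Step 8: ref 6 → FAULT (evict 3), frames=[2,6]
Step 9: ref 3 → FAULT (evict 2), frames=[3,6]
Step 10: ref 1 → FAULT (evict 6), frames=[3,1]
Step 11: ref 5 → FAULT (evict 3), frames=[5,1]
Step 12: ref 2 → FAULT (evict 1), frames=[5,2]
Total faults: 11

Answer: 11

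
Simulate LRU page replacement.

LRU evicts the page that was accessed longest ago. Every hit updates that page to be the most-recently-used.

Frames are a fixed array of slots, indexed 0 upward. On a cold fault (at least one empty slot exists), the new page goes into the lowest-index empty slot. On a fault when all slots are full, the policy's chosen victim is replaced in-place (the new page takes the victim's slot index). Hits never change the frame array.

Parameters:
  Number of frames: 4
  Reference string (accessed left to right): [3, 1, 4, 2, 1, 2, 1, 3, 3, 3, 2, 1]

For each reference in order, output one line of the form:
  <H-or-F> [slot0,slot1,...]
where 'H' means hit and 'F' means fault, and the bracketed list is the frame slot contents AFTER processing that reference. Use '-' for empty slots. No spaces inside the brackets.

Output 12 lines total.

F [3,-,-,-]
F [3,1,-,-]
F [3,1,4,-]
F [3,1,4,2]
H [3,1,4,2]
H [3,1,4,2]
H [3,1,4,2]
H [3,1,4,2]
H [3,1,4,2]
H [3,1,4,2]
H [3,1,4,2]
H [3,1,4,2]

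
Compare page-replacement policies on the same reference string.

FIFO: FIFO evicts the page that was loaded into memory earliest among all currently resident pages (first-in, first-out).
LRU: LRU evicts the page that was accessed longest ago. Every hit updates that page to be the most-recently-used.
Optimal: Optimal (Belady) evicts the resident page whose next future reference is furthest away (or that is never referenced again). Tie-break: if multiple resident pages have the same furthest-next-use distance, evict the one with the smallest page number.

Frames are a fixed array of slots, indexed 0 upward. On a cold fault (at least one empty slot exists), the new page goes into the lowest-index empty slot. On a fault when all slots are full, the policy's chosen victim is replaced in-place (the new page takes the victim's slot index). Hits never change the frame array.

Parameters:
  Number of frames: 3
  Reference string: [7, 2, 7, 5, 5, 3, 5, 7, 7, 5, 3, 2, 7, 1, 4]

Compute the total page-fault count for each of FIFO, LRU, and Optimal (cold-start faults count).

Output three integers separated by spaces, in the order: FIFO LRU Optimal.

Answer: 8 8 7

Derivation:
--- FIFO ---
  step 0: ref 7 -> FAULT, frames=[7,-,-] (faults so far: 1)
  step 1: ref 2 -> FAULT, frames=[7,2,-] (faults so far: 2)
  step 2: ref 7 -> HIT, frames=[7,2,-] (faults so far: 2)
  step 3: ref 5 -> FAULT, frames=[7,2,5] (faults so far: 3)
  step 4: ref 5 -> HIT, frames=[7,2,5] (faults so far: 3)
  step 5: ref 3 -> FAULT, evict 7, frames=[3,2,5] (faults so far: 4)
  step 6: ref 5 -> HIT, frames=[3,2,5] (faults so far: 4)
  step 7: ref 7 -> FAULT, evict 2, frames=[3,7,5] (faults so far: 5)
  step 8: ref 7 -> HIT, frames=[3,7,5] (faults so far: 5)
  step 9: ref 5 -> HIT, frames=[3,7,5] (faults so far: 5)
  step 10: ref 3 -> HIT, frames=[3,7,5] (faults so far: 5)
  step 11: ref 2 -> FAULT, evict 5, frames=[3,7,2] (faults so far: 6)
  step 12: ref 7 -> HIT, frames=[3,7,2] (faults so far: 6)
  step 13: ref 1 -> FAULT, evict 3, frames=[1,7,2] (faults so far: 7)
  step 14: ref 4 -> FAULT, evict 7, frames=[1,4,2] (faults so far: 8)
  FIFO total faults: 8
--- LRU ---
  step 0: ref 7 -> FAULT, frames=[7,-,-] (faults so far: 1)
  step 1: ref 2 -> FAULT, frames=[7,2,-] (faults so far: 2)
  step 2: ref 7 -> HIT, frames=[7,2,-] (faults so far: 2)
  step 3: ref 5 -> FAULT, frames=[7,2,5] (faults so far: 3)
  step 4: ref 5 -> HIT, frames=[7,2,5] (faults so far: 3)
  step 5: ref 3 -> FAULT, evict 2, frames=[7,3,5] (faults so far: 4)
  step 6: ref 5 -> HIT, frames=[7,3,5] (faults so far: 4)
  step 7: ref 7 -> HIT, frames=[7,3,5] (faults so far: 4)
  step 8: ref 7 -> HIT, frames=[7,3,5] (faults so far: 4)
  step 9: ref 5 -> HIT, frames=[7,3,5] (faults so far: 4)
  step 10: ref 3 -> HIT, frames=[7,3,5] (faults so far: 4)
  step 11: ref 2 -> FAULT, evict 7, frames=[2,3,5] (faults so far: 5)
  step 12: ref 7 -> FAULT, evict 5, frames=[2,3,7] (faults so far: 6)
  step 13: ref 1 -> FAULT, evict 3, frames=[2,1,7] (faults so far: 7)
  step 14: ref 4 -> FAULT, evict 2, frames=[4,1,7] (faults so far: 8)
  LRU total faults: 8
--- Optimal ---
  step 0: ref 7 -> FAULT, frames=[7,-,-] (faults so far: 1)
  step 1: ref 2 -> FAULT, frames=[7,2,-] (faults so far: 2)
  step 2: ref 7 -> HIT, frames=[7,2,-] (faults so far: 2)
  step 3: ref 5 -> FAULT, frames=[7,2,5] (faults so far: 3)
  step 4: ref 5 -> HIT, frames=[7,2,5] (faults so far: 3)
  step 5: ref 3 -> FAULT, evict 2, frames=[7,3,5] (faults so far: 4)
  step 6: ref 5 -> HIT, frames=[7,3,5] (faults so far: 4)
  step 7: ref 7 -> HIT, frames=[7,3,5] (faults so far: 4)
  step 8: ref 7 -> HIT, frames=[7,3,5] (faults so far: 4)
  step 9: ref 5 -> HIT, frames=[7,3,5] (faults so far: 4)
  step 10: ref 3 -> HIT, frames=[7,3,5] (faults so far: 4)
  step 11: ref 2 -> FAULT, evict 3, frames=[7,2,5] (faults so far: 5)
  step 12: ref 7 -> HIT, frames=[7,2,5] (faults so far: 5)
  step 13: ref 1 -> FAULT, evict 2, frames=[7,1,5] (faults so far: 6)
  step 14: ref 4 -> FAULT, evict 1, frames=[7,4,5] (faults so far: 7)
  Optimal total faults: 7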